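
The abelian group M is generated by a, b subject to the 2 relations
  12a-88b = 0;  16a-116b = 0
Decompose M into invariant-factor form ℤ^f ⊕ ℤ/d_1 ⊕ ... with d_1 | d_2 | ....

rank_ℚ(R)=2; free=2−2=0
SNF(R) diag = [4, 4] → torsion [4, 4]

Answer: M ≅ ℤ/4 ⊕ ℤ/4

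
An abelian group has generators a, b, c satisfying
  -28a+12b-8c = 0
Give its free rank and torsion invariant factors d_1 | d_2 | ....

Answer: M ≅ ℤ^2 ⊕ ℤ/4

Derivation:
rank_ℚ(R)=1; free=3−1=2
SNF(R) diag = [4] → torsion [4]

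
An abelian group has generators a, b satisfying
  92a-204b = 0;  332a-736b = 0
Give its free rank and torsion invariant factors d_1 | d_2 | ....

rank_ℚ(R)=2; free=2−2=0
SNF(R) diag = [4, 4] → torsion [4, 4]

Answer: M ≅ ℤ/4 ⊕ ℤ/4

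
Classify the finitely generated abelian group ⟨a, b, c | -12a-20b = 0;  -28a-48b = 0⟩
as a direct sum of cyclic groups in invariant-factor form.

rank_ℚ(R)=2; free=3−2=1
SNF(R) diag = [4, 4] → torsion [4, 4]

Answer: M ≅ ℤ^1 ⊕ ℤ/4 ⊕ ℤ/4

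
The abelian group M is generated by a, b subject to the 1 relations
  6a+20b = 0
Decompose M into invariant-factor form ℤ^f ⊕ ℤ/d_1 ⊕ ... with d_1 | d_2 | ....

rank_ℚ(R)=1; free=2−1=1
SNF(R) diag = [2] → torsion [2]

Answer: M ≅ ℤ^1 ⊕ ℤ/2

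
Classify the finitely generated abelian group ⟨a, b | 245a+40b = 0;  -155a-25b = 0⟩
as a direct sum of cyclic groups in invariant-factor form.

Answer: M ≅ ℤ/5 ⊕ ℤ/15

Derivation:
rank_ℚ(R)=2; free=2−2=0
SNF(R) diag = [5, 15] → torsion [5, 15]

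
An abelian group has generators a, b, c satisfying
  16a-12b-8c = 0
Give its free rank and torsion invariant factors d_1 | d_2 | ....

Answer: M ≅ ℤ^2 ⊕ ℤ/4

Derivation:
rank_ℚ(R)=1; free=3−1=2
SNF(R) diag = [4] → torsion [4]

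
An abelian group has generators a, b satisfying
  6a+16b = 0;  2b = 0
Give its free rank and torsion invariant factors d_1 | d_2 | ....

rank_ℚ(R)=2; free=2−2=0
SNF(R) diag = [2, 6] → torsion [2, 6]

Answer: M ≅ ℤ/2 ⊕ ℤ/6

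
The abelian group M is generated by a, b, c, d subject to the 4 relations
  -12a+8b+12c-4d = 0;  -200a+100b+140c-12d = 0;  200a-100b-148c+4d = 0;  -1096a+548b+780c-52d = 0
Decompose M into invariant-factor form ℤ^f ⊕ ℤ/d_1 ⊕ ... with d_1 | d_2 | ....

Answer: M ≅ ℤ/4 ⊕ ℤ/4 ⊕ ℤ/8 ⊕ ℤ/24

Derivation:
rank_ℚ(R)=4; free=4−4=0
SNF(R) diag = [4, 4, 8, 24] → torsion [4, 4, 8, 24]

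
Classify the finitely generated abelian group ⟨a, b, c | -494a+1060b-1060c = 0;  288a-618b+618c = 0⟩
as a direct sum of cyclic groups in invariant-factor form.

Answer: M ≅ ℤ^1 ⊕ ℤ/2 ⊕ ℤ/6

Derivation:
rank_ℚ(R)=2; free=3−2=1
SNF(R) diag = [2, 6] → torsion [2, 6]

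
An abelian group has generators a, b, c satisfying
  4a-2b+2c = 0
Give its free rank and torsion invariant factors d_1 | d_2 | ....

Answer: M ≅ ℤ^2 ⊕ ℤ/2

Derivation:
rank_ℚ(R)=1; free=3−1=2
SNF(R) diag = [2] → torsion [2]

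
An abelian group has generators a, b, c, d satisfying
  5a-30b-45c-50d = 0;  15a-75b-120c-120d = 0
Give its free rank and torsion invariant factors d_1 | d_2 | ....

rank_ℚ(R)=2; free=4−2=2
SNF(R) diag = [5, 15] → torsion [5, 15]

Answer: M ≅ ℤ^2 ⊕ ℤ/5 ⊕ ℤ/15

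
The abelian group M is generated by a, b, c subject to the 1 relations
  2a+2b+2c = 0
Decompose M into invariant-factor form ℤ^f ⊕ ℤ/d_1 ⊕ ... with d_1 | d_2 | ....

Answer: M ≅ ℤ^2 ⊕ ℤ/2

Derivation:
rank_ℚ(R)=1; free=3−1=2
SNF(R) diag = [2] → torsion [2]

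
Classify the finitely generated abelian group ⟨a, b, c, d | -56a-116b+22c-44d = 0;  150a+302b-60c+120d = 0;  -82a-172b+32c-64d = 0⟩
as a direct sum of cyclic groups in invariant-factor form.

rank_ℚ(R)=3; free=4−3=1
SNF(R) diag = [2, 2, 6] → torsion [2, 2, 6]

Answer: M ≅ ℤ^1 ⊕ ℤ/2 ⊕ ℤ/2 ⊕ ℤ/6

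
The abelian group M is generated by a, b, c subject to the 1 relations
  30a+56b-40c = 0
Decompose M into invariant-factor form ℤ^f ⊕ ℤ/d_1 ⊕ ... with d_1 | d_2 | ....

Answer: M ≅ ℤ^2 ⊕ ℤ/2

Derivation:
rank_ℚ(R)=1; free=3−1=2
SNF(R) diag = [2] → torsion [2]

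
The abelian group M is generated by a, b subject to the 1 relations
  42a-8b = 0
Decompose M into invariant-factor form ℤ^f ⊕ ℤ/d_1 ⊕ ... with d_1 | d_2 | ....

rank_ℚ(R)=1; free=2−1=1
SNF(R) diag = [2] → torsion [2]

Answer: M ≅ ℤ^1 ⊕ ℤ/2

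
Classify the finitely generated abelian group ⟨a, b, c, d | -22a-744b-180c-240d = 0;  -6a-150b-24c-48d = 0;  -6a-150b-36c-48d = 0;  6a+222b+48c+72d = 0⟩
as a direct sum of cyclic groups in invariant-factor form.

Answer: M ≅ ℤ/2 ⊕ ℤ/6 ⊕ ℤ/12 ⊕ ℤ/24

Derivation:
rank_ℚ(R)=4; free=4−4=0
SNF(R) diag = [2, 6, 12, 24] → torsion [2, 6, 12, 24]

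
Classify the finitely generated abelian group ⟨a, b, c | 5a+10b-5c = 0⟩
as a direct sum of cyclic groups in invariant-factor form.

Answer: M ≅ ℤ^2 ⊕ ℤ/5

Derivation:
rank_ℚ(R)=1; free=3−1=2
SNF(R) diag = [5] → torsion [5]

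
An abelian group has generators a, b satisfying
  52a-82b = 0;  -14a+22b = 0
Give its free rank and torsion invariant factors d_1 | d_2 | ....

rank_ℚ(R)=2; free=2−2=0
SNF(R) diag = [2, 2] → torsion [2, 2]

Answer: M ≅ ℤ/2 ⊕ ℤ/2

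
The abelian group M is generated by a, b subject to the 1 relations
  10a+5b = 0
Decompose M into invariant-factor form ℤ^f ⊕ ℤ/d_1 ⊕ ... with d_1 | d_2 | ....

rank_ℚ(R)=1; free=2−1=1
SNF(R) diag = [5] → torsion [5]

Answer: M ≅ ℤ^1 ⊕ ℤ/5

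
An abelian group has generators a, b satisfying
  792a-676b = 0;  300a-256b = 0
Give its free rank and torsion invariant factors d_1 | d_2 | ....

Answer: M ≅ ℤ/4 ⊕ ℤ/12

Derivation:
rank_ℚ(R)=2; free=2−2=0
SNF(R) diag = [4, 12] → torsion [4, 12]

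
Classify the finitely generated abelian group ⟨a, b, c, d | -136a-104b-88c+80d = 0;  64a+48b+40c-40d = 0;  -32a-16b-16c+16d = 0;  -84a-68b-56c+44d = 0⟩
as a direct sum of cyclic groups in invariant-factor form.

Answer: M ≅ ℤ/4 ⊕ ℤ/8 ⊕ ℤ/16 ⊕ ℤ/16

Derivation:
rank_ℚ(R)=4; free=4−4=0
SNF(R) diag = [4, 8, 16, 16] → torsion [4, 8, 16, 16]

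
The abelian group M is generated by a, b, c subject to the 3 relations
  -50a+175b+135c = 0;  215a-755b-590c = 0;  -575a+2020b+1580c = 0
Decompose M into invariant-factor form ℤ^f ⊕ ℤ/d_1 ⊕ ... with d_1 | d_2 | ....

rank_ℚ(R)=3; free=3−3=0
SNF(R) diag = [5, 5, 5] → torsion [5, 5, 5]

Answer: M ≅ ℤ/5 ⊕ ℤ/5 ⊕ ℤ/5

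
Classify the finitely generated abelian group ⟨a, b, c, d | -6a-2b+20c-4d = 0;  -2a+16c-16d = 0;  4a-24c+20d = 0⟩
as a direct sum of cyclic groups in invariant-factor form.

Answer: M ≅ ℤ^1 ⊕ ℤ/2 ⊕ ℤ/2 ⊕ ℤ/4

Derivation:
rank_ℚ(R)=3; free=4−3=1
SNF(R) diag = [2, 2, 4] → torsion [2, 2, 4]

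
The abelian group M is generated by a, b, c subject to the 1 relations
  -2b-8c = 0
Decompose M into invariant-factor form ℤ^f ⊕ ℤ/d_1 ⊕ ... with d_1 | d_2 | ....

Answer: M ≅ ℤ^2 ⊕ ℤ/2

Derivation:
rank_ℚ(R)=1; free=3−1=2
SNF(R) diag = [2] → torsion [2]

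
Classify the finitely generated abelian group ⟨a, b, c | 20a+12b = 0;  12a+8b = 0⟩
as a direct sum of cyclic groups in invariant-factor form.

Answer: M ≅ ℤ^1 ⊕ ℤ/4 ⊕ ℤ/4

Derivation:
rank_ℚ(R)=2; free=3−2=1
SNF(R) diag = [4, 4] → torsion [4, 4]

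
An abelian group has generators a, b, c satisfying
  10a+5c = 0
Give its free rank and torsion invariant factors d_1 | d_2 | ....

Answer: M ≅ ℤ^2 ⊕ ℤ/5

Derivation:
rank_ℚ(R)=1; free=3−1=2
SNF(R) diag = [5] → torsion [5]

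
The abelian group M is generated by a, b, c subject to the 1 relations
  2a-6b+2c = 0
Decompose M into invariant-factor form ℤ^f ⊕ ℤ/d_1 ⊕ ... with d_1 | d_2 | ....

Answer: M ≅ ℤ^2 ⊕ ℤ/2

Derivation:
rank_ℚ(R)=1; free=3−1=2
SNF(R) diag = [2] → torsion [2]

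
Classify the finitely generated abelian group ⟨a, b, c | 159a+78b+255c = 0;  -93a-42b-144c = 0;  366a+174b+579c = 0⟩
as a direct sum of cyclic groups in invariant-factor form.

Answer: M ≅ ℤ/3 ⊕ ℤ/3 ⊕ ℤ/6

Derivation:
rank_ℚ(R)=3; free=3−3=0
SNF(R) diag = [3, 3, 6] → torsion [3, 3, 6]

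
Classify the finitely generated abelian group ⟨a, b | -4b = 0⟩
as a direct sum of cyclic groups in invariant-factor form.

Answer: M ≅ ℤ^1 ⊕ ℤ/4

Derivation:
rank_ℚ(R)=1; free=2−1=1
SNF(R) diag = [4] → torsion [4]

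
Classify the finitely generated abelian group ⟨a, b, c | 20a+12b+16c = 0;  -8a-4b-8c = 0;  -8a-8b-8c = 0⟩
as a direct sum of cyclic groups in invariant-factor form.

Answer: M ≅ ℤ/4 ⊕ ℤ/4 ⊕ ℤ/8

Derivation:
rank_ℚ(R)=3; free=3−3=0
SNF(R) diag = [4, 4, 8] → torsion [4, 4, 8]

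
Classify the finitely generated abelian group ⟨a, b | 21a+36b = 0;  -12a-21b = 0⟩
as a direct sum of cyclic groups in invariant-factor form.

rank_ℚ(R)=2; free=2−2=0
SNF(R) diag = [3, 3] → torsion [3, 3]

Answer: M ≅ ℤ/3 ⊕ ℤ/3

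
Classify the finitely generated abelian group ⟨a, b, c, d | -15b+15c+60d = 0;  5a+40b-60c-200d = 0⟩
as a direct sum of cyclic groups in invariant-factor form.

Answer: M ≅ ℤ^2 ⊕ ℤ/5 ⊕ ℤ/15

Derivation:
rank_ℚ(R)=2; free=4−2=2
SNF(R) diag = [5, 15] → torsion [5, 15]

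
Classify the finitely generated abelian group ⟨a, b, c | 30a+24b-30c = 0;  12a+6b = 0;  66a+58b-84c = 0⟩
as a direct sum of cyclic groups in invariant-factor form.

Answer: M ≅ ℤ/2 ⊕ ℤ/6 ⊕ ℤ/6

Derivation:
rank_ℚ(R)=3; free=3−3=0
SNF(R) diag = [2, 6, 6] → torsion [2, 6, 6]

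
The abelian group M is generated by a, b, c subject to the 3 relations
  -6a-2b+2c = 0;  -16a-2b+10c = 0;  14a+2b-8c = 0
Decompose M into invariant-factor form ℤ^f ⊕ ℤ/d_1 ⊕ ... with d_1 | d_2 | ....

rank_ℚ(R)=3; free=3−3=0
SNF(R) diag = [2, 2, 2] → torsion [2, 2, 2]

Answer: M ≅ ℤ/2 ⊕ ℤ/2 ⊕ ℤ/2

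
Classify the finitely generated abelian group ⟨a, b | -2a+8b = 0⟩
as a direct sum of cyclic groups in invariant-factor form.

rank_ℚ(R)=1; free=2−1=1
SNF(R) diag = [2] → torsion [2]

Answer: M ≅ ℤ^1 ⊕ ℤ/2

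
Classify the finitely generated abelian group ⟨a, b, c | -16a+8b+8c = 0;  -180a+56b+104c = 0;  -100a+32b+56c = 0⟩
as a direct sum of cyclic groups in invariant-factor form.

rank_ℚ(R)=3; free=3−3=0
SNF(R) diag = [4, 8, 24] → torsion [4, 8, 24]

Answer: M ≅ ℤ/4 ⊕ ℤ/8 ⊕ ℤ/24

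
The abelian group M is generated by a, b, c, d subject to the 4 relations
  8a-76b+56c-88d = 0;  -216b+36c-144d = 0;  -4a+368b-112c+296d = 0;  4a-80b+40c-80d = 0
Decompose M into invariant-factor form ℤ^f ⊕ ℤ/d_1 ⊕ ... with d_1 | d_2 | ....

rank_ℚ(R)=4; free=4−4=0
SNF(R) diag = [4, 12, 36, 72] → torsion [4, 12, 36, 72]

Answer: M ≅ ℤ/4 ⊕ ℤ/12 ⊕ ℤ/36 ⊕ ℤ/72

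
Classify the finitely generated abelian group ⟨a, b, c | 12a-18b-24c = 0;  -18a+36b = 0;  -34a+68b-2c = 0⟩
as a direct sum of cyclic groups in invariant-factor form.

rank_ℚ(R)=3; free=3−3=0
SNF(R) diag = [2, 6, 18] → torsion [2, 6, 18]

Answer: M ≅ ℤ/2 ⊕ ℤ/6 ⊕ ℤ/18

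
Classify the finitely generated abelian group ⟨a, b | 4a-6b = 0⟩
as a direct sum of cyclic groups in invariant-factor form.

Answer: M ≅ ℤ^1 ⊕ ℤ/2

Derivation:
rank_ℚ(R)=1; free=2−1=1
SNF(R) diag = [2] → torsion [2]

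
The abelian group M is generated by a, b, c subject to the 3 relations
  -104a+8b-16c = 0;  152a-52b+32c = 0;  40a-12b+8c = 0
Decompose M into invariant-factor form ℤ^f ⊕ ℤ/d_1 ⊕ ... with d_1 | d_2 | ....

Answer: M ≅ ℤ/4 ⊕ ℤ/8 ⊕ ℤ/8

Derivation:
rank_ℚ(R)=3; free=3−3=0
SNF(R) diag = [4, 8, 8] → torsion [4, 8, 8]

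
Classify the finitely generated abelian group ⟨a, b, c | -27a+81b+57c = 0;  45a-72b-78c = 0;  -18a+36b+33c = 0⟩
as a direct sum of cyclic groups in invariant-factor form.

Answer: M ≅ ℤ/3 ⊕ ℤ/9 ⊕ ℤ/9

Derivation:
rank_ℚ(R)=3; free=3−3=0
SNF(R) diag = [3, 9, 9] → torsion [3, 9, 9]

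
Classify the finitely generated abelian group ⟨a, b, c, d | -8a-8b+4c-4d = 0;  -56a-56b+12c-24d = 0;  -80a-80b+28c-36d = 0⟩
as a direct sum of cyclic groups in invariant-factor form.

Answer: M ≅ ℤ^1 ⊕ ℤ/4 ⊕ ℤ/4 ⊕ ℤ/8

Derivation:
rank_ℚ(R)=3; free=4−3=1
SNF(R) diag = [4, 4, 8] → torsion [4, 4, 8]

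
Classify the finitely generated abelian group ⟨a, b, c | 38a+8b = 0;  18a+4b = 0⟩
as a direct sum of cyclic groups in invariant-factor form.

rank_ℚ(R)=2; free=3−2=1
SNF(R) diag = [2, 4] → torsion [2, 4]

Answer: M ≅ ℤ^1 ⊕ ℤ/2 ⊕ ℤ/4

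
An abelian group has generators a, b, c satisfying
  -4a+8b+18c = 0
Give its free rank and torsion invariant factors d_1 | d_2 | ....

Answer: M ≅ ℤ^2 ⊕ ℤ/2

Derivation:
rank_ℚ(R)=1; free=3−1=2
SNF(R) diag = [2] → torsion [2]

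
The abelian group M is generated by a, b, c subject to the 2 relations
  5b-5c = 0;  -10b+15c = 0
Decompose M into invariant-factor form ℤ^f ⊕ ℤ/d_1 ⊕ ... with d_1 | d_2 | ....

rank_ℚ(R)=2; free=3−2=1
SNF(R) diag = [5, 5] → torsion [5, 5]

Answer: M ≅ ℤ^1 ⊕ ℤ/5 ⊕ ℤ/5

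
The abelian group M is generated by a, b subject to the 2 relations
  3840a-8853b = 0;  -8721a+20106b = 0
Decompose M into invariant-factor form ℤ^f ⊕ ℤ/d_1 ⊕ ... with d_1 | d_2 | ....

Answer: M ≅ ℤ/3 ⊕ ℤ/9

Derivation:
rank_ℚ(R)=2; free=2−2=0
SNF(R) diag = [3, 9] → torsion [3, 9]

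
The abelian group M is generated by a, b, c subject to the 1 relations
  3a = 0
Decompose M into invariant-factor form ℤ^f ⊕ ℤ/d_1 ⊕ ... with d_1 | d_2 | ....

Answer: M ≅ ℤ^2 ⊕ ℤ/3

Derivation:
rank_ℚ(R)=1; free=3−1=2
SNF(R) diag = [3] → torsion [3]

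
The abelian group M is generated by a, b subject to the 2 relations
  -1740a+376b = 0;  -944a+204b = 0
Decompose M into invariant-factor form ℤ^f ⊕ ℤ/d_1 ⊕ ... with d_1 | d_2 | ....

rank_ℚ(R)=2; free=2−2=0
SNF(R) diag = [4, 4] → torsion [4, 4]

Answer: M ≅ ℤ/4 ⊕ ℤ/4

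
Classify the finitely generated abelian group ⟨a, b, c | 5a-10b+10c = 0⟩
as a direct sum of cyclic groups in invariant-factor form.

rank_ℚ(R)=1; free=3−1=2
SNF(R) diag = [5] → torsion [5]

Answer: M ≅ ℤ^2 ⊕ ℤ/5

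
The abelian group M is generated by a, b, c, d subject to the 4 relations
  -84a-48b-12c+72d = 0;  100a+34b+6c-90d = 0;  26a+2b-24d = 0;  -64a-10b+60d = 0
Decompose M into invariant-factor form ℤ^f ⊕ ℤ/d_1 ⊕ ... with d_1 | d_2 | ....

Answer: M ≅ ℤ/2 ⊕ ℤ/6 ⊕ ℤ/6 ⊕ ℤ/12

Derivation:
rank_ℚ(R)=4; free=4−4=0
SNF(R) diag = [2, 6, 6, 12] → torsion [2, 6, 6, 12]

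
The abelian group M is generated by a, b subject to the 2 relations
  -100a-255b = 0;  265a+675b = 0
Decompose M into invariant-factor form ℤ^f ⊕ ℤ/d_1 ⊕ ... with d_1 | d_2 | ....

rank_ℚ(R)=2; free=2−2=0
SNF(R) diag = [5, 15] → torsion [5, 15]

Answer: M ≅ ℤ/5 ⊕ ℤ/15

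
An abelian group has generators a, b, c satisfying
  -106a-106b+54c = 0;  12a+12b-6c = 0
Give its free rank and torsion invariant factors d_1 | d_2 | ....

rank_ℚ(R)=2; free=3−2=1
SNF(R) diag = [2, 6] → torsion [2, 6]

Answer: M ≅ ℤ^1 ⊕ ℤ/2 ⊕ ℤ/6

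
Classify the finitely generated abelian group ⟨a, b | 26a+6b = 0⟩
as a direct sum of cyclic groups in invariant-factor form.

Answer: M ≅ ℤ^1 ⊕ ℤ/2

Derivation:
rank_ℚ(R)=1; free=2−1=1
SNF(R) diag = [2] → torsion [2]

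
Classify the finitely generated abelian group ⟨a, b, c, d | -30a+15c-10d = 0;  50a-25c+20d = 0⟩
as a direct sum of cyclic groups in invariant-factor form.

Answer: M ≅ ℤ^2 ⊕ ℤ/5 ⊕ ℤ/10

Derivation:
rank_ℚ(R)=2; free=4−2=2
SNF(R) diag = [5, 10] → torsion [5, 10]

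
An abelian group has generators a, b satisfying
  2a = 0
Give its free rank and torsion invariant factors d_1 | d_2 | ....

Answer: M ≅ ℤ^1 ⊕ ℤ/2

Derivation:
rank_ℚ(R)=1; free=2−1=1
SNF(R) diag = [2] → torsion [2]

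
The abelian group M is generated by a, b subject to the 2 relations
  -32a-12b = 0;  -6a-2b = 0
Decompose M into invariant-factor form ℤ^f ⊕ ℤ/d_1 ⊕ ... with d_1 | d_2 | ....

rank_ℚ(R)=2; free=2−2=0
SNF(R) diag = [2, 4] → torsion [2, 4]

Answer: M ≅ ℤ/2 ⊕ ℤ/4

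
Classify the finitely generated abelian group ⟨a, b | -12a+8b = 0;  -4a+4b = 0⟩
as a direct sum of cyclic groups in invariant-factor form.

Answer: M ≅ ℤ/4 ⊕ ℤ/4

Derivation:
rank_ℚ(R)=2; free=2−2=0
SNF(R) diag = [4, 4] → torsion [4, 4]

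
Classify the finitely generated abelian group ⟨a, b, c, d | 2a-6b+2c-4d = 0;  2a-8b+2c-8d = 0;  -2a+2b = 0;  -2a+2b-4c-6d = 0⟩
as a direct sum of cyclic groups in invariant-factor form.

rank_ℚ(R)=4; free=4−4=0
SNF(R) diag = [2, 2, 2, 2] → torsion [2, 2, 2, 2]

Answer: M ≅ ℤ/2 ⊕ ℤ/2 ⊕ ℤ/2 ⊕ ℤ/2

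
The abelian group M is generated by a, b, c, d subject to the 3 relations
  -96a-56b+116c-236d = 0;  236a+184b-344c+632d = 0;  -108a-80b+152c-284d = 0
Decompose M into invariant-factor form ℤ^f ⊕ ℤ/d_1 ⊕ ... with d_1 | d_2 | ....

Answer: M ≅ ℤ^1 ⊕ ℤ/4 ⊕ ℤ/4 ⊕ ℤ/12

Derivation:
rank_ℚ(R)=3; free=4−3=1
SNF(R) diag = [4, 4, 12] → torsion [4, 4, 12]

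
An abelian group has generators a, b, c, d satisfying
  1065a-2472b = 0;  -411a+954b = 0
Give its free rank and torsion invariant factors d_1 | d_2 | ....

Answer: M ≅ ℤ^2 ⊕ ℤ/3 ⊕ ℤ/6

Derivation:
rank_ℚ(R)=2; free=4−2=2
SNF(R) diag = [3, 6] → torsion [3, 6]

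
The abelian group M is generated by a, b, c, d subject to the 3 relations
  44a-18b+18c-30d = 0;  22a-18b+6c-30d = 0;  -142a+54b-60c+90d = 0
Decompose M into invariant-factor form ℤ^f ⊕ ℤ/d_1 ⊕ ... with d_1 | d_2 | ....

rank_ℚ(R)=3; free=4−3=1
SNF(R) diag = [2, 6, 6] → torsion [2, 6, 6]

Answer: M ≅ ℤ^1 ⊕ ℤ/2 ⊕ ℤ/6 ⊕ ℤ/6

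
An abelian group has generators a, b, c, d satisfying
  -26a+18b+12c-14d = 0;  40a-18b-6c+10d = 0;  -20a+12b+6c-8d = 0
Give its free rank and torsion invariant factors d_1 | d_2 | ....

rank_ℚ(R)=3; free=4−3=1
SNF(R) diag = [2, 6, 6] → torsion [2, 6, 6]

Answer: M ≅ ℤ^1 ⊕ ℤ/2 ⊕ ℤ/6 ⊕ ℤ/6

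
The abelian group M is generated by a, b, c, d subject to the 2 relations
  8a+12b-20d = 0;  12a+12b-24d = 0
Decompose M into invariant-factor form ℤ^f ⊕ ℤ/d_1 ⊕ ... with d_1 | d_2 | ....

rank_ℚ(R)=2; free=4−2=2
SNF(R) diag = [4, 12] → torsion [4, 12]

Answer: M ≅ ℤ^2 ⊕ ℤ/4 ⊕ ℤ/12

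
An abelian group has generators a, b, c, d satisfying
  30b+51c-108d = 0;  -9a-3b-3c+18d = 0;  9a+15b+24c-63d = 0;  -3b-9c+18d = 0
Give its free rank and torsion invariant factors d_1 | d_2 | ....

rank_ℚ(R)=4; free=4−4=0
SNF(R) diag = [3, 3, 9, 9] → torsion [3, 3, 9, 9]

Answer: M ≅ ℤ/3 ⊕ ℤ/3 ⊕ ℤ/9 ⊕ ℤ/9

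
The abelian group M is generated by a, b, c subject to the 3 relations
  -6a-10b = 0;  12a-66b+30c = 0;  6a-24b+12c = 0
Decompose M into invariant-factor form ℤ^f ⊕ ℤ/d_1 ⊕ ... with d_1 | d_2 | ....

Answer: M ≅ ℤ/2 ⊕ ℤ/6 ⊕ ℤ/6

Derivation:
rank_ℚ(R)=3; free=3−3=0
SNF(R) diag = [2, 6, 6] → torsion [2, 6, 6]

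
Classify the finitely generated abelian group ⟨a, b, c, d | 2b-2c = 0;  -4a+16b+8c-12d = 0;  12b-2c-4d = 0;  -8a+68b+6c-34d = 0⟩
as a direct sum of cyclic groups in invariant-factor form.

Answer: M ≅ ℤ/2 ⊕ ℤ/2 ⊕ ℤ/2 ⊕ ℤ/4

Derivation:
rank_ℚ(R)=4; free=4−4=0
SNF(R) diag = [2, 2, 2, 4] → torsion [2, 2, 2, 4]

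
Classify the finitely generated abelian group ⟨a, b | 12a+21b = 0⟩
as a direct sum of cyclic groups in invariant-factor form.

Answer: M ≅ ℤ^1 ⊕ ℤ/3

Derivation:
rank_ℚ(R)=1; free=2−1=1
SNF(R) diag = [3] → torsion [3]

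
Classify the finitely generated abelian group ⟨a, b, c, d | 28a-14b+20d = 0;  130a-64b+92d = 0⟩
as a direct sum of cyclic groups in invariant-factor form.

rank_ℚ(R)=2; free=4−2=2
SNF(R) diag = [2, 2] → torsion [2, 2]

Answer: M ≅ ℤ^2 ⊕ ℤ/2 ⊕ ℤ/2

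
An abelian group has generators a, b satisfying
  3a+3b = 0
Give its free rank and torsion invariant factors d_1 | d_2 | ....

rank_ℚ(R)=1; free=2−1=1
SNF(R) diag = [3] → torsion [3]

Answer: M ≅ ℤ^1 ⊕ ℤ/3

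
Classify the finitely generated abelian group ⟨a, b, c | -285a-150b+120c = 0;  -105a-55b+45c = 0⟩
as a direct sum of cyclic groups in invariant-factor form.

rank_ℚ(R)=2; free=3−2=1
SNF(R) diag = [5, 15] → torsion [5, 15]

Answer: M ≅ ℤ^1 ⊕ ℤ/5 ⊕ ℤ/15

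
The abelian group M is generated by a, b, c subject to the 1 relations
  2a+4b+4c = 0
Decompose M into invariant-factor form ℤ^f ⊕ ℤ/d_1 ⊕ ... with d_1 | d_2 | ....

Answer: M ≅ ℤ^2 ⊕ ℤ/2

Derivation:
rank_ℚ(R)=1; free=3−1=2
SNF(R) diag = [2] → torsion [2]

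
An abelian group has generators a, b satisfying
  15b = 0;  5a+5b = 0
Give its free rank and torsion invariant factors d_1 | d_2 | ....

Answer: M ≅ ℤ/5 ⊕ ℤ/15

Derivation:
rank_ℚ(R)=2; free=2−2=0
SNF(R) diag = [5, 15] → torsion [5, 15]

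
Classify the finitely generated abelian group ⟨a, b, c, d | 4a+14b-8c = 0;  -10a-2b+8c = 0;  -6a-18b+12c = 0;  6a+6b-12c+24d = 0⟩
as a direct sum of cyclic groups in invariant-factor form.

rank_ℚ(R)=4; free=4−4=0
SNF(R) diag = [2, 6, 12, 24] → torsion [2, 6, 12, 24]

Answer: M ≅ ℤ/2 ⊕ ℤ/6 ⊕ ℤ/12 ⊕ ℤ/24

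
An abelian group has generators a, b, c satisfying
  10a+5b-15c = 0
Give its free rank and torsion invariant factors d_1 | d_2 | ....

Answer: M ≅ ℤ^2 ⊕ ℤ/5

Derivation:
rank_ℚ(R)=1; free=3−1=2
SNF(R) diag = [5] → torsion [5]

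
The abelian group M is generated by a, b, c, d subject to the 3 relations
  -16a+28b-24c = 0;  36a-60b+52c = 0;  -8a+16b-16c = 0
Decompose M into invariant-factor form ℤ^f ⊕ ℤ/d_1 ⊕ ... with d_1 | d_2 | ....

Answer: M ≅ ℤ^1 ⊕ ℤ/4 ⊕ ℤ/4 ⊕ ℤ/8

Derivation:
rank_ℚ(R)=3; free=4−3=1
SNF(R) diag = [4, 4, 8] → torsion [4, 4, 8]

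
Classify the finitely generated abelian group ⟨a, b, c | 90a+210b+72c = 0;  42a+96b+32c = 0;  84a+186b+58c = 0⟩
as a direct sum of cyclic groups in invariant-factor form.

Answer: M ≅ ℤ/2 ⊕ ℤ/6 ⊕ ℤ/18

Derivation:
rank_ℚ(R)=3; free=3−3=0
SNF(R) diag = [2, 6, 18] → torsion [2, 6, 18]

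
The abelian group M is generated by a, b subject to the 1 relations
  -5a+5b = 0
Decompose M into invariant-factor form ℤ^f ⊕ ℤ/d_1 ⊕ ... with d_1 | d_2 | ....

Answer: M ≅ ℤ^1 ⊕ ℤ/5

Derivation:
rank_ℚ(R)=1; free=2−1=1
SNF(R) diag = [5] → torsion [5]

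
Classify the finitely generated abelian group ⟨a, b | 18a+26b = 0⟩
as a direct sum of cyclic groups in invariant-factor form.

rank_ℚ(R)=1; free=2−1=1
SNF(R) diag = [2] → torsion [2]

Answer: M ≅ ℤ^1 ⊕ ℤ/2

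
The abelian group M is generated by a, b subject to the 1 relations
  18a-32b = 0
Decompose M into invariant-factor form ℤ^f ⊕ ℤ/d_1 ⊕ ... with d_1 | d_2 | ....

Answer: M ≅ ℤ^1 ⊕ ℤ/2

Derivation:
rank_ℚ(R)=1; free=2−1=1
SNF(R) diag = [2] → torsion [2]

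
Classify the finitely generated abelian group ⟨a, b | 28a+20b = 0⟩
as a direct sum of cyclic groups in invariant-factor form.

rank_ℚ(R)=1; free=2−1=1
SNF(R) diag = [4] → torsion [4]

Answer: M ≅ ℤ^1 ⊕ ℤ/4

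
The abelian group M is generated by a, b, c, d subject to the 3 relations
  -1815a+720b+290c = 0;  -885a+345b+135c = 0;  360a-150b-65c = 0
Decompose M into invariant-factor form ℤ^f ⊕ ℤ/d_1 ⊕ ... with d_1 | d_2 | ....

Answer: M ≅ ℤ^1 ⊕ ℤ/5 ⊕ ℤ/15 ⊕ ℤ/15

Derivation:
rank_ℚ(R)=3; free=4−3=1
SNF(R) diag = [5, 15, 15] → torsion [5, 15, 15]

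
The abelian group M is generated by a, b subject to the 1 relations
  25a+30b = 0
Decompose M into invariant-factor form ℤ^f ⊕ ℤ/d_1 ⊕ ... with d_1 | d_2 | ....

rank_ℚ(R)=1; free=2−1=1
SNF(R) diag = [5] → torsion [5]

Answer: M ≅ ℤ^1 ⊕ ℤ/5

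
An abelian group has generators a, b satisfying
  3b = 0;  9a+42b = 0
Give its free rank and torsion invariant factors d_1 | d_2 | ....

rank_ℚ(R)=2; free=2−2=0
SNF(R) diag = [3, 9] → torsion [3, 9]

Answer: M ≅ ℤ/3 ⊕ ℤ/9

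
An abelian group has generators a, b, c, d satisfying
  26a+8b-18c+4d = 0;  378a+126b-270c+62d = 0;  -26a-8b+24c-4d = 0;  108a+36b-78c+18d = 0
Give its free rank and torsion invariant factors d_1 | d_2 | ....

rank_ℚ(R)=4; free=4−4=0
SNF(R) diag = [2, 2, 6, 18] → torsion [2, 2, 6, 18]

Answer: M ≅ ℤ/2 ⊕ ℤ/2 ⊕ ℤ/6 ⊕ ℤ/18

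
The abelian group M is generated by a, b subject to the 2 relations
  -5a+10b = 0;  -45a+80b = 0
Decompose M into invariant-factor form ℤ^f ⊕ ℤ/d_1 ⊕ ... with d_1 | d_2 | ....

rank_ℚ(R)=2; free=2−2=0
SNF(R) diag = [5, 10] → torsion [5, 10]

Answer: M ≅ ℤ/5 ⊕ ℤ/10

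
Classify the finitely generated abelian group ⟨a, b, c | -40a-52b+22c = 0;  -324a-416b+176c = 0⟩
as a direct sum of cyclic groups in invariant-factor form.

rank_ℚ(R)=2; free=3−2=1
SNF(R) diag = [2, 4] → torsion [2, 4]

Answer: M ≅ ℤ^1 ⊕ ℤ/2 ⊕ ℤ/4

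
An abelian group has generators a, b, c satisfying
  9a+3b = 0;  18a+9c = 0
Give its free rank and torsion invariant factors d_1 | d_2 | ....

rank_ℚ(R)=2; free=3−2=1
SNF(R) diag = [3, 9] → torsion [3, 9]

Answer: M ≅ ℤ^1 ⊕ ℤ/3 ⊕ ℤ/9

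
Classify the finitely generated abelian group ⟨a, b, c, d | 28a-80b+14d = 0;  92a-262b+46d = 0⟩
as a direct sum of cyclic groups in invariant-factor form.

rank_ℚ(R)=2; free=4−2=2
SNF(R) diag = [2, 6] → torsion [2, 6]

Answer: M ≅ ℤ^2 ⊕ ℤ/2 ⊕ ℤ/6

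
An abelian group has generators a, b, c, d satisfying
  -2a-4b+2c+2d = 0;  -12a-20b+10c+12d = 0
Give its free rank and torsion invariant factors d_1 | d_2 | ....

rank_ℚ(R)=2; free=4−2=2
SNF(R) diag = [2, 2] → torsion [2, 2]

Answer: M ≅ ℤ^2 ⊕ ℤ/2 ⊕ ℤ/2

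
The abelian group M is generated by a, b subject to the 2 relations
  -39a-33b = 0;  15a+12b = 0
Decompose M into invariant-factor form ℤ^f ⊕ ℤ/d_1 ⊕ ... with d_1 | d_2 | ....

rank_ℚ(R)=2; free=2−2=0
SNF(R) diag = [3, 9] → torsion [3, 9]

Answer: M ≅ ℤ/3 ⊕ ℤ/9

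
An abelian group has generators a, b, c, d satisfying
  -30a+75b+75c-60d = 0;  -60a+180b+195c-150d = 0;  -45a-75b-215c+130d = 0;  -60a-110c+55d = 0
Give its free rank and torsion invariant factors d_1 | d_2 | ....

rank_ℚ(R)=4; free=4−4=0
SNF(R) diag = [5, 15, 15, 15] → torsion [5, 15, 15, 15]

Answer: M ≅ ℤ/5 ⊕ ℤ/15 ⊕ ℤ/15 ⊕ ℤ/15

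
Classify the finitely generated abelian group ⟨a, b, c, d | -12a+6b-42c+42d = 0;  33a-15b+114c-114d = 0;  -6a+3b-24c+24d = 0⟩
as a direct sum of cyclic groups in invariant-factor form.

rank_ℚ(R)=3; free=4−3=1
SNF(R) diag = [3, 3, 6] → torsion [3, 3, 6]

Answer: M ≅ ℤ^1 ⊕ ℤ/3 ⊕ ℤ/3 ⊕ ℤ/6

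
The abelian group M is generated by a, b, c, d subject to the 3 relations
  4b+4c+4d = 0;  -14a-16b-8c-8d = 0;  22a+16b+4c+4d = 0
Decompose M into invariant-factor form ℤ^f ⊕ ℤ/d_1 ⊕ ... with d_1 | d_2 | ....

Answer: M ≅ ℤ^1 ⊕ ℤ/2 ⊕ ℤ/4 ⊕ ℤ/4

Derivation:
rank_ℚ(R)=3; free=4−3=1
SNF(R) diag = [2, 4, 4] → torsion [2, 4, 4]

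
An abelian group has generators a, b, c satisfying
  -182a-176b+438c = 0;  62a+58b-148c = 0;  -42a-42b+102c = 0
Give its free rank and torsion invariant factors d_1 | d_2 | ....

rank_ℚ(R)=3; free=3−3=0
SNF(R) diag = [2, 2, 6] → torsion [2, 2, 6]

Answer: M ≅ ℤ/2 ⊕ ℤ/2 ⊕ ℤ/6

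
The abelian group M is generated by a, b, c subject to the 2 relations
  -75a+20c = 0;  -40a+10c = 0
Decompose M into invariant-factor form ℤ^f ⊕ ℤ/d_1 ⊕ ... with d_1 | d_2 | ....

rank_ℚ(R)=2; free=3−2=1
SNF(R) diag = [5, 10] → torsion [5, 10]

Answer: M ≅ ℤ^1 ⊕ ℤ/5 ⊕ ℤ/10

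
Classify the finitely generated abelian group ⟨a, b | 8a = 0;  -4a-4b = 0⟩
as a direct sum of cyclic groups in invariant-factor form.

Answer: M ≅ ℤ/4 ⊕ ℤ/8

Derivation:
rank_ℚ(R)=2; free=2−2=0
SNF(R) diag = [4, 8] → torsion [4, 8]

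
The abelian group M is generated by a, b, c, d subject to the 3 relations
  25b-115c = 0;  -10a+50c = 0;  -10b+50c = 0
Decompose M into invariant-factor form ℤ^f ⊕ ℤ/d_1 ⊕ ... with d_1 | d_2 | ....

rank_ℚ(R)=3; free=4−3=1
SNF(R) diag = [5, 10, 20] → torsion [5, 10, 20]

Answer: M ≅ ℤ^1 ⊕ ℤ/5 ⊕ ℤ/10 ⊕ ℤ/20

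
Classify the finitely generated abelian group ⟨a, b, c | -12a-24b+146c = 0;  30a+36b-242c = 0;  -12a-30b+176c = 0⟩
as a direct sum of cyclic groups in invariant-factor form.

rank_ℚ(R)=3; free=3−3=0
SNF(R) diag = [2, 6, 18] → torsion [2, 6, 18]

Answer: M ≅ ℤ/2 ⊕ ℤ/6 ⊕ ℤ/18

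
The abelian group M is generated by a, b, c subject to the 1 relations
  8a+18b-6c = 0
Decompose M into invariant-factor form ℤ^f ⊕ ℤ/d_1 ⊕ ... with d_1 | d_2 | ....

Answer: M ≅ ℤ^2 ⊕ ℤ/2

Derivation:
rank_ℚ(R)=1; free=3−1=2
SNF(R) diag = [2] → torsion [2]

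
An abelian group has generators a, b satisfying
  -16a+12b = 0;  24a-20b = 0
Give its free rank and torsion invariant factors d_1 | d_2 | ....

Answer: M ≅ ℤ/4 ⊕ ℤ/8

Derivation:
rank_ℚ(R)=2; free=2−2=0
SNF(R) diag = [4, 8] → torsion [4, 8]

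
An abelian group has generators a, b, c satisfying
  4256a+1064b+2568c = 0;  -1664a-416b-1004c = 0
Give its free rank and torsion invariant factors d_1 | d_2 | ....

Answer: M ≅ ℤ^1 ⊕ ℤ/4 ⊕ ℤ/8

Derivation:
rank_ℚ(R)=2; free=3−2=1
SNF(R) diag = [4, 8] → torsion [4, 8]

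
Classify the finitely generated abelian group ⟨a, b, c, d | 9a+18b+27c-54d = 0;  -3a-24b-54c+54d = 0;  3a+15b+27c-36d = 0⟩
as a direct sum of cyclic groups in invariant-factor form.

Answer: M ≅ ℤ^1 ⊕ ℤ/3 ⊕ ℤ/9 ⊕ ℤ/27

Derivation:
rank_ℚ(R)=3; free=4−3=1
SNF(R) diag = [3, 9, 27] → torsion [3, 9, 27]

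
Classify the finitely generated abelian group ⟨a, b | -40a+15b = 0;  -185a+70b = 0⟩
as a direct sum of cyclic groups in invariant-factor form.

rank_ℚ(R)=2; free=2−2=0
SNF(R) diag = [5, 5] → torsion [5, 5]

Answer: M ≅ ℤ/5 ⊕ ℤ/5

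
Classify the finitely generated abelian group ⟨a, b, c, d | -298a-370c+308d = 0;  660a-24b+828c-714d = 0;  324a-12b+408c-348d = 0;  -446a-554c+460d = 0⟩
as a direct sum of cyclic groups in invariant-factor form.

rank_ℚ(R)=4; free=4−4=0
SNF(R) diag = [2, 6, 12, 36] → torsion [2, 6, 12, 36]

Answer: M ≅ ℤ/2 ⊕ ℤ/6 ⊕ ℤ/12 ⊕ ℤ/36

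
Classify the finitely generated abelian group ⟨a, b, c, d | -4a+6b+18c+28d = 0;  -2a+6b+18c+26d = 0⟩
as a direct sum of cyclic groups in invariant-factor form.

rank_ℚ(R)=2; free=4−2=2
SNF(R) diag = [2, 6] → torsion [2, 6]

Answer: M ≅ ℤ^2 ⊕ ℤ/2 ⊕ ℤ/6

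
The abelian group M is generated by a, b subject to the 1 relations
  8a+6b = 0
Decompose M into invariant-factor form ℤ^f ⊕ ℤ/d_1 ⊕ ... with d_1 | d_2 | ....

Answer: M ≅ ℤ^1 ⊕ ℤ/2

Derivation:
rank_ℚ(R)=1; free=2−1=1
SNF(R) diag = [2] → torsion [2]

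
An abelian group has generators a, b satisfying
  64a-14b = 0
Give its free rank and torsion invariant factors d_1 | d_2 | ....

Answer: M ≅ ℤ^1 ⊕ ℤ/2

Derivation:
rank_ℚ(R)=1; free=2−1=1
SNF(R) diag = [2] → torsion [2]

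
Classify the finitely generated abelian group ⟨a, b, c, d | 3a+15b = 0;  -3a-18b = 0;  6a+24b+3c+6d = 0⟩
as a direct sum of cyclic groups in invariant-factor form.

Answer: M ≅ ℤ^1 ⊕ ℤ/3 ⊕ ℤ/3 ⊕ ℤ/3

Derivation:
rank_ℚ(R)=3; free=4−3=1
SNF(R) diag = [3, 3, 3] → torsion [3, 3, 3]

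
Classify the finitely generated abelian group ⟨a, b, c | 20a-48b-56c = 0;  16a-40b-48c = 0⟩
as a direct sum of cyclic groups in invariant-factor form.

Answer: M ≅ ℤ^1 ⊕ ℤ/4 ⊕ ℤ/8

Derivation:
rank_ℚ(R)=2; free=3−2=1
SNF(R) diag = [4, 8] → torsion [4, 8]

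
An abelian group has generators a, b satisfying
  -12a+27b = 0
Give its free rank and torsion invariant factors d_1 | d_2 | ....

Answer: M ≅ ℤ^1 ⊕ ℤ/3

Derivation:
rank_ℚ(R)=1; free=2−1=1
SNF(R) diag = [3] → torsion [3]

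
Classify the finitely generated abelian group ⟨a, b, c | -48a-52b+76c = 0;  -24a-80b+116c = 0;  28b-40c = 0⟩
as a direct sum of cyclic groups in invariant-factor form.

rank_ℚ(R)=3; free=3−3=0
SNF(R) diag = [4, 12, 24] → torsion [4, 12, 24]

Answer: M ≅ ℤ/4 ⊕ ℤ/12 ⊕ ℤ/24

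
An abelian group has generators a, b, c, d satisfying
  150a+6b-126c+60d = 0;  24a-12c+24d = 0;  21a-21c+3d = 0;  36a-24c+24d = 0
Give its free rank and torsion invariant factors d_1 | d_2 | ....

Answer: M ≅ ℤ/3 ⊕ ℤ/6 ⊕ ℤ/12 ⊕ ℤ/12

Derivation:
rank_ℚ(R)=4; free=4−4=0
SNF(R) diag = [3, 6, 12, 12] → torsion [3, 6, 12, 12]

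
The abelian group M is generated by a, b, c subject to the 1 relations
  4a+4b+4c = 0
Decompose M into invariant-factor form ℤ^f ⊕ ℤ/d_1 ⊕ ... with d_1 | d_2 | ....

Answer: M ≅ ℤ^2 ⊕ ℤ/4

Derivation:
rank_ℚ(R)=1; free=3−1=2
SNF(R) diag = [4] → torsion [4]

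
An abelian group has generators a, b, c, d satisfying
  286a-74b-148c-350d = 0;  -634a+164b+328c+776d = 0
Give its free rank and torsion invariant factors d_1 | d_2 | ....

rank_ℚ(R)=2; free=4−2=2
SNF(R) diag = [2, 6] → torsion [2, 6]

Answer: M ≅ ℤ^2 ⊕ ℤ/2 ⊕ ℤ/6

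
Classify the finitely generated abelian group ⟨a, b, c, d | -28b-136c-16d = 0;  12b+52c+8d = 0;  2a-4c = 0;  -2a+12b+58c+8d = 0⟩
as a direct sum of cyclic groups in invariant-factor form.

rank_ℚ(R)=4; free=4−4=0
SNF(R) diag = [2, 2, 4, 8] → torsion [2, 2, 4, 8]

Answer: M ≅ ℤ/2 ⊕ ℤ/2 ⊕ ℤ/4 ⊕ ℤ/8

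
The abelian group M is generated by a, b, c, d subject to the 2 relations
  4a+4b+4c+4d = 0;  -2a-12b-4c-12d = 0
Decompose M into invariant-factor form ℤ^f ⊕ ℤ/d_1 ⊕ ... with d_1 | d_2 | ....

rank_ℚ(R)=2; free=4−2=2
SNF(R) diag = [2, 4] → torsion [2, 4]

Answer: M ≅ ℤ^2 ⊕ ℤ/2 ⊕ ℤ/4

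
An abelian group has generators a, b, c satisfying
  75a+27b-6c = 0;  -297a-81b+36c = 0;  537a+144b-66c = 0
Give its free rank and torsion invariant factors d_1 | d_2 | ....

rank_ℚ(R)=3; free=3−3=0
SNF(R) diag = [3, 9, 18] → torsion [3, 9, 18]

Answer: M ≅ ℤ/3 ⊕ ℤ/9 ⊕ ℤ/18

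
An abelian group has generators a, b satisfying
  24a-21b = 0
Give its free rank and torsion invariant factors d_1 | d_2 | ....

rank_ℚ(R)=1; free=2−1=1
SNF(R) diag = [3] → torsion [3]

Answer: M ≅ ℤ^1 ⊕ ℤ/3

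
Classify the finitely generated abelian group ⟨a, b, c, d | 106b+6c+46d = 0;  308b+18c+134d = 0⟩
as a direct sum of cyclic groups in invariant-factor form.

Answer: M ≅ ℤ^2 ⊕ ℤ/2 ⊕ ℤ/6

Derivation:
rank_ℚ(R)=2; free=4−2=2
SNF(R) diag = [2, 6] → torsion [2, 6]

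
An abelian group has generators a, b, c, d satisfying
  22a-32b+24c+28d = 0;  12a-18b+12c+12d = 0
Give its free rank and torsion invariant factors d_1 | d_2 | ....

rank_ℚ(R)=2; free=4−2=2
SNF(R) diag = [2, 6] → torsion [2, 6]

Answer: M ≅ ℤ^2 ⊕ ℤ/2 ⊕ ℤ/6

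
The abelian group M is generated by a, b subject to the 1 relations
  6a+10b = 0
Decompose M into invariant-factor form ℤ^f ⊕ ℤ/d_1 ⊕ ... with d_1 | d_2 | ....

rank_ℚ(R)=1; free=2−1=1
SNF(R) diag = [2] → torsion [2]

Answer: M ≅ ℤ^1 ⊕ ℤ/2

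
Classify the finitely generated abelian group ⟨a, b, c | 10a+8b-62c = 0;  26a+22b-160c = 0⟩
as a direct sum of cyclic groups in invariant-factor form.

rank_ℚ(R)=2; free=3−2=1
SNF(R) diag = [2, 6] → torsion [2, 6]

Answer: M ≅ ℤ^1 ⊕ ℤ/2 ⊕ ℤ/6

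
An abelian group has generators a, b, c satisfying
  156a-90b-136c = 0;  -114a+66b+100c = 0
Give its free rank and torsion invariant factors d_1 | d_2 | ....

Answer: M ≅ ℤ^1 ⊕ ℤ/2 ⊕ ℤ/6

Derivation:
rank_ℚ(R)=2; free=3−2=1
SNF(R) diag = [2, 6] → torsion [2, 6]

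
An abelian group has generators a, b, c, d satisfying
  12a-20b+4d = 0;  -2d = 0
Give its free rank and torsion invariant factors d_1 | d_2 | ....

Answer: M ≅ ℤ^2 ⊕ ℤ/2 ⊕ ℤ/4

Derivation:
rank_ℚ(R)=2; free=4−2=2
SNF(R) diag = [2, 4] → torsion [2, 4]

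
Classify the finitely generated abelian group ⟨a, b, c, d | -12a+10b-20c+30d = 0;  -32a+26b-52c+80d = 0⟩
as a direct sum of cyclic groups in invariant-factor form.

rank_ℚ(R)=2; free=4−2=2
SNF(R) diag = [2, 2] → torsion [2, 2]

Answer: M ≅ ℤ^2 ⊕ ℤ/2 ⊕ ℤ/2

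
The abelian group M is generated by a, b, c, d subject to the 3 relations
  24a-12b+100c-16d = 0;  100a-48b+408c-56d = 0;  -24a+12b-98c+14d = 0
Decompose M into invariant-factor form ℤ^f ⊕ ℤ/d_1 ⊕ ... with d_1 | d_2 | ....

Answer: M ≅ ℤ^1 ⊕ ℤ/2 ⊕ ℤ/4 ⊕ ℤ/12

Derivation:
rank_ℚ(R)=3; free=4−3=1
SNF(R) diag = [2, 4, 12] → torsion [2, 4, 12]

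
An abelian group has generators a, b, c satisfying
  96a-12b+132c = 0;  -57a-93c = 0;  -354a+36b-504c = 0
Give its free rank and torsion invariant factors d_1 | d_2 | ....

Answer: M ≅ ℤ/3 ⊕ ℤ/6 ⊕ ℤ/12

Derivation:
rank_ℚ(R)=3; free=3−3=0
SNF(R) diag = [3, 6, 12] → torsion [3, 6, 12]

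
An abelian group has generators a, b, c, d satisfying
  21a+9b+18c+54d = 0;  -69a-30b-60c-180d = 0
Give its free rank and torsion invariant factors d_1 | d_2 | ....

rank_ℚ(R)=2; free=4−2=2
SNF(R) diag = [3, 3] → torsion [3, 3]

Answer: M ≅ ℤ^2 ⊕ ℤ/3 ⊕ ℤ/3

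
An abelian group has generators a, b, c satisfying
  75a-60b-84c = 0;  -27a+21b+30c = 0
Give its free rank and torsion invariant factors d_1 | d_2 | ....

Answer: M ≅ ℤ^1 ⊕ ℤ/3 ⊕ ℤ/3

Derivation:
rank_ℚ(R)=2; free=3−2=1
SNF(R) diag = [3, 3] → torsion [3, 3]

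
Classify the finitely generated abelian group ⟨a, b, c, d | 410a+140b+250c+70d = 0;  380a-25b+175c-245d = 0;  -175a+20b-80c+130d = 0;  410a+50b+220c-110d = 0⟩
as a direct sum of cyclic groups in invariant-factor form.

Answer: M ≅ ℤ/5 ⊕ ℤ/15 ⊕ ℤ/30 ⊕ ℤ/30

Derivation:
rank_ℚ(R)=4; free=4−4=0
SNF(R) diag = [5, 15, 30, 30] → torsion [5, 15, 30, 30]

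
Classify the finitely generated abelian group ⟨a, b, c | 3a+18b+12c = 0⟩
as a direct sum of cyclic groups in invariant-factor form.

rank_ℚ(R)=1; free=3−1=2
SNF(R) diag = [3] → torsion [3]

Answer: M ≅ ℤ^2 ⊕ ℤ/3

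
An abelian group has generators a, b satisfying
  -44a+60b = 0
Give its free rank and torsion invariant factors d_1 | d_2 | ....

Answer: M ≅ ℤ^1 ⊕ ℤ/4

Derivation:
rank_ℚ(R)=1; free=2−1=1
SNF(R) diag = [4] → torsion [4]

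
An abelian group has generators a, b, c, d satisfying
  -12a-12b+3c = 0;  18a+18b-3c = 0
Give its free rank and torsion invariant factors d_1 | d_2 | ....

Answer: M ≅ ℤ^2 ⊕ ℤ/3 ⊕ ℤ/6

Derivation:
rank_ℚ(R)=2; free=4−2=2
SNF(R) diag = [3, 6] → torsion [3, 6]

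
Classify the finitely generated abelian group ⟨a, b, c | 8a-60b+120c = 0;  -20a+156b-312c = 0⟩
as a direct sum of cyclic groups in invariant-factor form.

rank_ℚ(R)=2; free=3−2=1
SNF(R) diag = [4, 12] → torsion [4, 12]

Answer: M ≅ ℤ^1 ⊕ ℤ/4 ⊕ ℤ/12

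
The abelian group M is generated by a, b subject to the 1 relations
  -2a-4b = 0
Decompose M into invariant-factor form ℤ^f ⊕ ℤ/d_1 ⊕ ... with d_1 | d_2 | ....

rank_ℚ(R)=1; free=2−1=1
SNF(R) diag = [2] → torsion [2]

Answer: M ≅ ℤ^1 ⊕ ℤ/2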